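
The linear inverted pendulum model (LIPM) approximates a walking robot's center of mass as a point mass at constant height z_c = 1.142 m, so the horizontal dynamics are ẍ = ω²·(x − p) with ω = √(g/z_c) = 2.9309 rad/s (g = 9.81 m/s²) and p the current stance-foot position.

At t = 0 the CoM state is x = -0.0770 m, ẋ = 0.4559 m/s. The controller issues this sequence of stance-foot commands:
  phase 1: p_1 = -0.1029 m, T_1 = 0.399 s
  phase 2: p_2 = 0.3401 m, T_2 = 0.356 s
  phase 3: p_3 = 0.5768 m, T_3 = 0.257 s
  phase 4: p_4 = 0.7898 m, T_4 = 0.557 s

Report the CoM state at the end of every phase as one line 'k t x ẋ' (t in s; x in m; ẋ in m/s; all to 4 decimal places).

phase 1: p=-0.1029, T=0.399, ωT=1.169429, cosh=1.765349, sinh=1.454805; start (x,ẋ)=(-0.077000, 0.455900) → end (x,ẋ)=(0.169117, 0.915257)
phase 2: p=0.3401, T=0.356, ωT=1.043400, cosh=1.595554, sinh=1.243300; start (x,ẋ)=(0.169117, 0.915257) → end (x,ẋ)=(0.455543, 0.837282)
phase 3: p=0.5768, T=0.257, ωT=0.753241, cosh=1.297355, sinh=0.826518; start (x,ẋ)=(0.455543, 0.837282) → end (x,ẋ)=(0.655601, 0.792513)
phase 4: p=0.7898, T=0.557, ωT=1.632511, cosh=2.656073, sinh=2.460635; start (x,ẋ)=(0.655601, 0.792513) → end (x,ẋ)=(1.098711, 1.137144)

1 0.3990 0.1691 0.9153
2 0.7550 0.4555 0.8373
3 1.0120 0.6556 0.7925
4 1.5690 1.0987 1.1371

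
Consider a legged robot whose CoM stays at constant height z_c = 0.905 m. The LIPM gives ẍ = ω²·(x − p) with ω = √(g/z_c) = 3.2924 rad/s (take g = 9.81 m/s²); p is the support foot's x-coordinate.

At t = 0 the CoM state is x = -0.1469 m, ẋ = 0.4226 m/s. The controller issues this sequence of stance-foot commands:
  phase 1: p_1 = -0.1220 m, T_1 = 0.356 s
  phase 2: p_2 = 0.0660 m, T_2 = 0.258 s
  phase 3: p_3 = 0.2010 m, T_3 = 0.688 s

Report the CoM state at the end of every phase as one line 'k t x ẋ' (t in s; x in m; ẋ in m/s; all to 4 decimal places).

phase 1: p=-0.1220, T=0.356, ωT=1.172094, cosh=1.769233, sinh=1.459515; start (x,ẋ)=(-0.146900, 0.422600) → end (x,ẋ)=(0.021284, 0.628026)
phase 2: p=0.0660, T=0.258, ωT=0.849439, cosh=1.382995, sinh=0.955340; start (x,ẋ)=(0.021284, 0.628026) → end (x,ẋ)=(0.186389, 0.727908)
phase 3: p=0.2010, T=0.688, ωT=2.265171, cosh=4.868293, sinh=4.764481; start (x,ẋ)=(0.186389, 0.727908) → end (x,ẋ)=(1.183237, 3.314475)

1 0.3560 0.0213 0.6280
2 0.6140 0.1864 0.7279
3 1.3020 1.1832 3.3145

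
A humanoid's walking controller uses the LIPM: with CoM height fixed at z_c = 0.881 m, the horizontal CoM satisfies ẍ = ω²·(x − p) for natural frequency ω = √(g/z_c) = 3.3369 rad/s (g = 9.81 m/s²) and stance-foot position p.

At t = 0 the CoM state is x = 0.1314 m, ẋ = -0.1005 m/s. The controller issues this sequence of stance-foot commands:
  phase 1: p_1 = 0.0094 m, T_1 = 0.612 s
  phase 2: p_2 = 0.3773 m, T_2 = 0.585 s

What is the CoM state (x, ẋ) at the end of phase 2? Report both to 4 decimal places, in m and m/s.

phase 1: p=0.0094, T=0.612, ωT=2.042183, cosh=3.918580, sinh=3.788835; start (x,ẋ)=(0.131400, -0.100500) → end (x,ẋ)=(0.373355, 1.148624)
phase 2: p=0.3773, T=0.585, ωT=1.952086, cosh=3.592673, sinh=3.450695; start (x,ẋ)=(0.373355, 1.148624) → end (x,ẋ)=(1.550923, 4.081211)

x = 1.5509, ẋ = 4.0812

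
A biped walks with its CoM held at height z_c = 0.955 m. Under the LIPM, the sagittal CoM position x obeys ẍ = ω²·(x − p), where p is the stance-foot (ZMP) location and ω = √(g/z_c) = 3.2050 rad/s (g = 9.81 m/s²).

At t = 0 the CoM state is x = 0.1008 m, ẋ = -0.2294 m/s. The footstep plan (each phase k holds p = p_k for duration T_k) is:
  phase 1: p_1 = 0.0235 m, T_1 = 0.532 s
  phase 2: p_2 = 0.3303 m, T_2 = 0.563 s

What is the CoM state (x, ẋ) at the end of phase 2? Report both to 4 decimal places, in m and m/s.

x = -0.5292, ẋ = -2.6070

phase 1: p=0.0235, T=0.532, ωT=1.705060, cosh=2.841739, sinh=2.659977; start (x,ẋ)=(0.100800, -0.229400) → end (x,ẋ)=(0.052777, 0.007105)
phase 2: p=0.3303, T=0.563, ωT=1.804415, cosh=3.120493, sinh=2.955923; start (x,ẋ)=(0.052777, 0.007105) → end (x,ẋ)=(-0.529156, -2.607009)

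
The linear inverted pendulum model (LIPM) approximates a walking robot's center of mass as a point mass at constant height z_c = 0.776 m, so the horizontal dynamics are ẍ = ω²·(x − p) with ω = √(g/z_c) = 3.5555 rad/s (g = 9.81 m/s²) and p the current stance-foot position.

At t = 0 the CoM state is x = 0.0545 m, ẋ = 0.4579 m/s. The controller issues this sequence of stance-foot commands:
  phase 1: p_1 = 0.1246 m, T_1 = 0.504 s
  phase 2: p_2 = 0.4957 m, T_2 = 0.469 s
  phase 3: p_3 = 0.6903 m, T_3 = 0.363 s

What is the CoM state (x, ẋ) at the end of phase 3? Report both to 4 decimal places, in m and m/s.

phase 1: p=0.1246, T=0.504, ωT=1.791972, cosh=3.083953, sinh=2.917322; start (x,ẋ)=(0.054500, 0.457900) → end (x,ẋ)=(0.284126, 0.685027)
phase 2: p=0.4957, T=0.469, ωT=1.667529, cosh=2.743886, sinh=2.555174; start (x,ẋ)=(0.284126, 0.685027) → end (x,ẋ)=(0.407463, -0.042494)
phase 3: p=0.6903, T=0.363, ωT=1.290647, cosh=1.955114, sinh=1.680022; start (x,ẋ)=(0.407463, -0.042494) → end (x,ẋ)=(0.117243, -1.772554)

x = 0.1172, ẋ = -1.7726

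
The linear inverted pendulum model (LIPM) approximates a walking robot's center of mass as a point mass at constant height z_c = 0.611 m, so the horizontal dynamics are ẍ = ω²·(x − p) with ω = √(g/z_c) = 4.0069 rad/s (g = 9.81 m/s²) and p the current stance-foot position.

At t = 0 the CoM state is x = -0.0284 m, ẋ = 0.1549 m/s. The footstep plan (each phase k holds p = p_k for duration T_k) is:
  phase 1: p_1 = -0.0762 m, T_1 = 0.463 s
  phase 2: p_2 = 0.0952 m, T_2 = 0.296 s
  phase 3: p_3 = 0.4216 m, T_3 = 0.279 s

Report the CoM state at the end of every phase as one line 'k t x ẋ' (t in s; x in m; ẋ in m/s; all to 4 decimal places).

phase 1: p=-0.0762, T=0.463, ωT=1.855195, cosh=3.274683, sinh=3.118260; start (x,ẋ)=(-0.028400, 0.154900) → end (x,ẋ)=(0.200877, 1.104488)
phase 2: p=0.0952, T=0.296, ωT=1.186042, cosh=1.789763, sinh=1.484335; start (x,ẋ)=(0.200877, 1.104488) → end (x,ẋ)=(0.693488, 2.605292)
phase 3: p=0.4216, T=0.279, ωT=1.117925, cosh=1.692730, sinh=1.365772; start (x,ẋ)=(0.693488, 2.605292) → end (x,ẋ)=(1.769859, 5.897963)

1 0.4630 0.2009 1.1045
2 0.7590 0.6935 2.6053
3 1.0380 1.7699 5.8980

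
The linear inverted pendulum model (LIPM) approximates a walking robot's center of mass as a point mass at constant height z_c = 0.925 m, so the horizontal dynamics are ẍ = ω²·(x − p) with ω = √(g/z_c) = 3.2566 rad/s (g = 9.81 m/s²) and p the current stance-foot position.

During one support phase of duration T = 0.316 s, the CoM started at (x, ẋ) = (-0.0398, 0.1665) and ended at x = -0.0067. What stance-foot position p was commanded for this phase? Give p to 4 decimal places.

p = 0.0109

ωT = 3.2566·0.316 = 1.029086; cosh(ωT) = 1.577920, sinh(ωT) = 1.220586
x(T) = p + (x₀−p)·cosh(ωT) + (ẋ₀/ω)·sinh(ωT) ⇒ p·(1 − cosh) = x(T) − x₀·cosh − (ẋ₀/ω)·sinh
numerator   = -0.0067 − (-0.0398)·1.577920 − (0.1665/3.2566)·1.220586 = -0.006304
denominator = 1 − 1.577920 = -0.577920
p = -0.006304 / -0.577920 = 0.0109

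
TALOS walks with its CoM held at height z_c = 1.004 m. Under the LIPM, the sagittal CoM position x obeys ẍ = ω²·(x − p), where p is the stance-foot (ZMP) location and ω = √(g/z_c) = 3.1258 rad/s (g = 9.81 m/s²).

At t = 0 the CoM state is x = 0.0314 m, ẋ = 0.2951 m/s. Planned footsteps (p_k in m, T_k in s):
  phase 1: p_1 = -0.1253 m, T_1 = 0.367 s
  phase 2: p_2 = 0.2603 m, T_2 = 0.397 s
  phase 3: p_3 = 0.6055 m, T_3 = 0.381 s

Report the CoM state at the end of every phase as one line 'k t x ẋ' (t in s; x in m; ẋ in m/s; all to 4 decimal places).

1 0.3670 0.2800 1.2050
2 0.7640 0.9082 2.3558
3 1.1450 2.2747 5.6461

phase 1: p=-0.1253, T=0.367, ωT=1.147169, cosh=1.733399, sinh=1.415864; start (x,ẋ)=(0.031400, 0.295100) → end (x,ẋ)=(0.279992, 1.205035)
phase 2: p=0.2603, T=0.397, ωT=1.240943, cosh=1.873992, sinh=1.584880; start (x,ẋ)=(0.279992, 1.205035) → end (x,ẋ)=(0.908194, 2.355781)
phase 3: p=0.6055, T=0.381, ωT=1.190930, cosh=1.797039, sinh=1.493100; start (x,ẋ)=(0.908194, 2.355781) → end (x,ẋ)=(2.274739, 5.646145)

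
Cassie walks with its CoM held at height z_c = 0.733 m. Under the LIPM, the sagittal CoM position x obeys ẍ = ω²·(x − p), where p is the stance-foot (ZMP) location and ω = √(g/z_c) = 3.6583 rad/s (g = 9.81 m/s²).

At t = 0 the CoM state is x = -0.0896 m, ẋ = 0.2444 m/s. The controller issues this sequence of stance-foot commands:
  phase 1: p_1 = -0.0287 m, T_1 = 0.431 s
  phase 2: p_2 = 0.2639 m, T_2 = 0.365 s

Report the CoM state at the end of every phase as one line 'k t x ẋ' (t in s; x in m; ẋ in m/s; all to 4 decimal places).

1 0.4310 -0.0276 0.1006
2 0.7960 -0.2798 -1.6821

phase 1: p=-0.0287, T=0.431, ωT=1.576727, cosh=2.522872, sinh=2.316221; start (x,ẋ)=(-0.089600, 0.244400) → end (x,ẋ)=(-0.027603, 0.100558)
phase 2: p=0.2639, T=0.365, ωT=1.335279, cosh=2.032071, sinh=1.768987; start (x,ẋ)=(-0.027603, 0.100558) → end (x,ẋ)=(-0.279830, -1.682117)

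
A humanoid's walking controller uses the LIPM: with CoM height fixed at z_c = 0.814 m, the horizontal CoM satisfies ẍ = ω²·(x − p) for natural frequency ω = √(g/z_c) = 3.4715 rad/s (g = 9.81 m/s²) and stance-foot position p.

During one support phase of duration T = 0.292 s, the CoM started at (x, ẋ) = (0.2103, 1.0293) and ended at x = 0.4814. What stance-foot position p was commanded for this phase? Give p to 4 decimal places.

p = 0.3598

ωT = 3.4715·0.292 = 1.013678; cosh(ωT) = 1.559300, sinh(ωT) = 1.196418
x(T) = p + (x₀−p)·cosh(ωT) + (ẋ₀/ω)·sinh(ωT) ⇒ p·(1 − cosh) = x(T) − x₀·cosh − (ẋ₀/ω)·sinh
numerator   = 0.4814 − (0.2103)·1.559300 − (1.0293/3.4715)·1.196418 = -0.201259
denominator = 1 − 1.559300 = -0.559300
p = -0.201259 / -0.559300 = 0.3598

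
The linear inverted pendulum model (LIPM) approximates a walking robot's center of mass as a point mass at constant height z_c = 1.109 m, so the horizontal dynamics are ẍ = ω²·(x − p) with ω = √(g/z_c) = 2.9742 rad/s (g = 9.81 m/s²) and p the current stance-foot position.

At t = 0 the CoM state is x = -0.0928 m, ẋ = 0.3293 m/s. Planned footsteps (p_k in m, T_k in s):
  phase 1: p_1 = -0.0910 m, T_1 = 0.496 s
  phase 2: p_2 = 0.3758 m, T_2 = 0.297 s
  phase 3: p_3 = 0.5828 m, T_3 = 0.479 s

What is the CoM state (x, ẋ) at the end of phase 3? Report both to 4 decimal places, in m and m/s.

phase 1: p=-0.0910, T=0.496, ωT=1.475203, cosh=2.300328, sinh=2.071596; start (x,ẋ)=(-0.092800, 0.329300) → end (x,ẋ)=(0.134224, 0.746408)
phase 2: p=0.3758, T=0.297, ωT=0.883337, cosh=1.416180, sinh=1.002779; start (x,ẋ)=(0.134224, 0.746408) → end (x,ẋ)=(0.285343, 0.336556)
phase 3: p=0.5828, T=0.479, ωT=1.424642, cosh=2.198482, sinh=1.957887; start (x,ẋ)=(0.285343, 0.336556) → end (x,ẋ)=(0.150398, -0.992222)

x = 0.1504, ẋ = -0.9922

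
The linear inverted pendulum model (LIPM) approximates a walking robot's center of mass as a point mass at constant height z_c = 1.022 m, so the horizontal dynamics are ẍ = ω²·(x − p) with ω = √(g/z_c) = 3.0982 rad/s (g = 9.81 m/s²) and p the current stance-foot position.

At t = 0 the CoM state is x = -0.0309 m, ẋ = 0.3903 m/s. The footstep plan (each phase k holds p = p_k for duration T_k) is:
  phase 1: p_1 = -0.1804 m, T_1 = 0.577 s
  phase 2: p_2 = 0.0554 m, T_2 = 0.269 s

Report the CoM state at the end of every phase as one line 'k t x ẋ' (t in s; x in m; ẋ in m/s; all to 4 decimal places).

phase 1: p=-0.1804, T=0.577, ωT=1.787661, cosh=3.071406, sinh=2.904055; start (x,ẋ)=(-0.030900, 0.390300) → end (x,ẋ)=(0.644618, 2.543873)
phase 2: p=0.0554, T=0.269, ωT=0.833416, cosh=1.367864, sinh=0.933302; start (x,ẋ)=(0.644618, 2.543873) → end (x,ẋ)=(1.627686, 5.183428)

1 0.5770 0.6446 2.5439
2 0.8460 1.6277 5.1834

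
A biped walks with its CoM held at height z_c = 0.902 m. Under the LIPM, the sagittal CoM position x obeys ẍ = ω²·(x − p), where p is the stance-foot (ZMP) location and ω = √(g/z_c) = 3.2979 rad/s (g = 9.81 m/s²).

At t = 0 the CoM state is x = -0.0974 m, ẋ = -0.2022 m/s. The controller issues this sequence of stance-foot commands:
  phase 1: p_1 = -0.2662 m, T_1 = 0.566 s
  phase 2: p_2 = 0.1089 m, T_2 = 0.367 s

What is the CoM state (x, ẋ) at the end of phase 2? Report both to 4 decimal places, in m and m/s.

phase 1: p=-0.2662, T=0.566, ωT=1.866611, cosh=3.310497, sinh=3.155850; start (x,ẋ)=(-0.097400, -0.202200) → end (x,ẋ)=(0.099121, 1.087434)
phase 2: p=0.1089, T=0.367, ωT=1.210329, cosh=1.826344, sinh=1.528245; start (x,ẋ)=(0.099121, 1.087434) → end (x,ẋ)=(0.594957, 1.936743)

x = 0.5950, ẋ = 1.9367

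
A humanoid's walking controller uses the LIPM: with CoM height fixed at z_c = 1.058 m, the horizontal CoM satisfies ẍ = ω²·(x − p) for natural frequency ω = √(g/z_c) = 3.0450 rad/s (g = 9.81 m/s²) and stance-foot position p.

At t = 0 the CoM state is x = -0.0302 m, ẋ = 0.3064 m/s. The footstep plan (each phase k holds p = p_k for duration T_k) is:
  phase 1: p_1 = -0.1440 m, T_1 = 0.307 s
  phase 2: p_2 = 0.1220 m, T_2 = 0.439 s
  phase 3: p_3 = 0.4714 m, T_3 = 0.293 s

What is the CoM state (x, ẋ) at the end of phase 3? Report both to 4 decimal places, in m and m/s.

phase 1: p=-0.1440, T=0.307, ωT=0.934815, cosh=1.469700, sinh=1.077042; start (x,ẋ)=(-0.030200, 0.306400) → end (x,ẋ)=(0.131628, 0.823534)
phase 2: p=0.1220, T=0.439, ωT=1.336755, cosh=2.034684, sinh=1.771987; start (x,ẋ)=(0.131628, 0.823534) → end (x,ẋ)=(0.620832, 1.727581)
phase 3: p=0.4714, T=0.293, ωT=0.892185, cosh=1.425108, sinh=1.015348; start (x,ẋ)=(0.620832, 1.727581) → end (x,ẋ)=(1.260415, 2.923994)

x = 1.2604, ẋ = 2.9240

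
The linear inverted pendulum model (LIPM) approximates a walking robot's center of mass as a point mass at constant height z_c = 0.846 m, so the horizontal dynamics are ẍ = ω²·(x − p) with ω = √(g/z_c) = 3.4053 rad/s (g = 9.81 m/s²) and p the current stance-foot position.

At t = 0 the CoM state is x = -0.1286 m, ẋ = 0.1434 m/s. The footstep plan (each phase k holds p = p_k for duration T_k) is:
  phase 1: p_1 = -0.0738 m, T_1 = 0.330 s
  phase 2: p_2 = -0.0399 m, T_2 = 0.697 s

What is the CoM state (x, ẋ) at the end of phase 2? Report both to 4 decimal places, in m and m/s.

x = -0.4344, ẋ = -1.3227

phase 1: p=-0.0738, T=0.330, ωT=1.123749, cosh=1.700712, sinh=1.375654; start (x,ẋ)=(-0.128600, 0.143400) → end (x,ẋ)=(-0.109069, -0.012829)
phase 2: p=-0.0399, T=0.697, ωT=2.373494, cosh=5.413995, sinh=5.320840; start (x,ẋ)=(-0.109069, -0.012829) → end (x,ẋ)=(-0.434427, -1.322736)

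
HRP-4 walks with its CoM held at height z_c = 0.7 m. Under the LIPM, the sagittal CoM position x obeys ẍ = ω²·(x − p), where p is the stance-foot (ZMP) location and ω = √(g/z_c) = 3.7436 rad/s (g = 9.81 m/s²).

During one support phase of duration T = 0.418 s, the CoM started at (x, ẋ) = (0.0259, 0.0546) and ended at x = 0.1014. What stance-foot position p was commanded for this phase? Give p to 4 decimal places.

p = -0.0023

ωT = 3.7436·0.418 = 1.564825; cosh(ωT) = 2.495481, sinh(ωT) = 2.286356
x(T) = p + (x₀−p)·cosh(ωT) + (ẋ₀/ω)·sinh(ωT) ⇒ p·(1 − cosh) = x(T) − x₀·cosh − (ẋ₀/ω)·sinh
numerator   = 0.1014 − (0.0259)·2.495481 − (0.0546/3.7436)·2.286356 = 0.003421
denominator = 1 − 2.495481 = -1.495481
p = 0.003421 / -1.495481 = -0.0023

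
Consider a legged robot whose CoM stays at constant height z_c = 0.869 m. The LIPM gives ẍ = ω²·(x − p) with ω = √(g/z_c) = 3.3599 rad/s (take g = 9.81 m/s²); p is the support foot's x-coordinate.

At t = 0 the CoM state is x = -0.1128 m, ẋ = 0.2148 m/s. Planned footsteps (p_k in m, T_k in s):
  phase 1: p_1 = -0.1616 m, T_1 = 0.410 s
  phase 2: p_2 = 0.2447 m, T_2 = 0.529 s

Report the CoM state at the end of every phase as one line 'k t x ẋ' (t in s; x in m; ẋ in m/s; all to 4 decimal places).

phase 1: p=-0.1616, T=0.410, ωT=1.377559, cosh=2.108702, sinh=1.856509; start (x,ẋ)=(-0.112800, 0.214800) → end (x,ẋ)=(0.059992, 0.757348)
phase 2: p=0.2447, T=0.529, ωT=1.777387, cosh=3.041731, sinh=2.872652; start (x,ẋ)=(0.059992, 0.757348) → end (x,ẋ)=(0.330387, 0.520882)

1 0.4100 0.0600 0.7573
2 0.9390 0.3304 0.5209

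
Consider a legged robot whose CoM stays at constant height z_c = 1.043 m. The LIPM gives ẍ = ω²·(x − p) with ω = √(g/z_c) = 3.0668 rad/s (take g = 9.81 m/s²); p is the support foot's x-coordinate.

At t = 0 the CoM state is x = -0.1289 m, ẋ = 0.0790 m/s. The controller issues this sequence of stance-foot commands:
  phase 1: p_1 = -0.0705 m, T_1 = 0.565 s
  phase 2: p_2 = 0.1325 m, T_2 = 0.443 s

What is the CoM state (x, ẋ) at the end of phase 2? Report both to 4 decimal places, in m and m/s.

phase 1: p=-0.0705, T=0.565, ωT=1.732742, cosh=2.916470, sinh=2.739671; start (x,ẋ)=(-0.128900, 0.079000) → end (x,ẋ)=(-0.170249, -0.260277)
phase 2: p=0.1325, T=0.443, ωT=1.358592, cosh=2.073868, sinh=1.816845; start (x,ẋ)=(-0.170249, -0.260277) → end (x,ẋ)=(-0.649555, -2.226666)

x = -0.6496, ẋ = -2.2267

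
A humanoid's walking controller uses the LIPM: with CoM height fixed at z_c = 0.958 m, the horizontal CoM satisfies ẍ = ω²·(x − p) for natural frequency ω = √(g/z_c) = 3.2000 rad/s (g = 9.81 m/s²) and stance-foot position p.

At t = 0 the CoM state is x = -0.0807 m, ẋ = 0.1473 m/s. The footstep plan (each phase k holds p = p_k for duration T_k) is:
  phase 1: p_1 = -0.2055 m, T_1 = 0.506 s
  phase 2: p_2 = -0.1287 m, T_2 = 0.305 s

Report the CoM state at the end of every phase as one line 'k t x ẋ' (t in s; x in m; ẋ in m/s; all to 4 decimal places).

1 0.5060 0.2336 1.3551
2 0.8110 0.9024 3.3732

phase 1: p=-0.2055, T=0.506, ωT=1.619200, cosh=2.623553, sinh=2.425496; start (x,ẋ)=(-0.080700, 0.147300) → end (x,ẋ)=(0.233568, 1.355096)
phase 2: p=-0.1287, T=0.305, ωT=0.976000, cosh=1.515318, sinh=1.138502; start (x,ẋ)=(0.233568, 1.355096) → end (x,ẋ)=(0.902370, 3.373218)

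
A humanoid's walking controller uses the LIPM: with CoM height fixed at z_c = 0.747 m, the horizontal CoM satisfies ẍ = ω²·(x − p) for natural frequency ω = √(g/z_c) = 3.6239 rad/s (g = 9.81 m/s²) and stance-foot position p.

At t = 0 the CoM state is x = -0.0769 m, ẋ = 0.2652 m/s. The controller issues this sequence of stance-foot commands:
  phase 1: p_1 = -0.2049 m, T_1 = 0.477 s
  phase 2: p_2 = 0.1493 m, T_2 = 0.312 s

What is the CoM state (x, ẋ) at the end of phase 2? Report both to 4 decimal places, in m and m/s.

x = 1.3003, ẋ = 4.5739

phase 1: p=-0.2049, T=0.477, ωT=1.728600, cosh=2.905148, sinh=2.727616; start (x,ẋ)=(-0.076900, 0.265200) → end (x,ẋ)=(0.366568, 2.035675)
phase 2: p=0.1493, T=0.312, ωT=1.130657, cosh=1.710256, sinh=1.387435; start (x,ẋ)=(0.366568, 2.035675) → end (x,ẋ)=(1.300256, 4.573933)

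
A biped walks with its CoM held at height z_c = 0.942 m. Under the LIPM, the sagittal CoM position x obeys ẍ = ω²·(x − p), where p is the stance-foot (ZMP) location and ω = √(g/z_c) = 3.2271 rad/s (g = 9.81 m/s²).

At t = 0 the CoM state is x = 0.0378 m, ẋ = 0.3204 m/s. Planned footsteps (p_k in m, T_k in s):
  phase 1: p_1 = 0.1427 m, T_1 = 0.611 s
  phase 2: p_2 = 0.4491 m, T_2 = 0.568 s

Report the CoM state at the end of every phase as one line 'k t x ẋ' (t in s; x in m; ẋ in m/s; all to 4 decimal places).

phase 1: p=0.1427, T=0.611, ωT=1.971758, cosh=3.661253, sinh=3.522041; start (x,ẋ)=(0.037800, 0.320400) → end (x,ẋ)=(0.108318, -0.019226)
phase 2: p=0.4491, T=0.568, ωT=1.832993, cosh=3.206253, sinh=3.046319; start (x,ẋ)=(0.108318, -0.019226) → end (x,ẋ)=(-0.661683, -3.411798)

1 0.6110 0.1083 -0.0192
2 1.1790 -0.6617 -3.4118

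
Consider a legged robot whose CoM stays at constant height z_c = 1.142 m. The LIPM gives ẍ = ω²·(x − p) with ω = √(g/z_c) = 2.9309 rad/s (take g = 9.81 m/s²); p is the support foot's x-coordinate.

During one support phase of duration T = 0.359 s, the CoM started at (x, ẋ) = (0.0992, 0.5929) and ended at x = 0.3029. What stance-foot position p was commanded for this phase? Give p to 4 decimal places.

p = 0.1827

ωT = 2.9309·0.359 = 1.052193; cosh(ωT) = 1.606548, sinh(ωT) = 1.257377
x(T) = p + (x₀−p)·cosh(ωT) + (ẋ₀/ω)·sinh(ωT) ⇒ p·(1 − cosh) = x(T) − x₀·cosh − (ẋ₀/ω)·sinh
numerator   = 0.3029 − (0.0992)·1.606548 − (0.5929/2.9309)·1.257377 = -0.110828
denominator = 1 − 1.606548 = -0.606548
p = -0.110828 / -0.606548 = 0.1827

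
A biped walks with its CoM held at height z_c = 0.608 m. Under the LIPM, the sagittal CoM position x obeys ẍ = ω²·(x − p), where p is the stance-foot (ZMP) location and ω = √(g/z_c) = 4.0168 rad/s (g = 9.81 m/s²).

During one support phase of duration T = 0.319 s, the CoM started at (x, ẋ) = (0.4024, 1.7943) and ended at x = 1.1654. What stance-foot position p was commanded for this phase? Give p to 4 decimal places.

ωT = 4.0168·0.319 = 1.281359; cosh(ωT) = 1.939596, sinh(ωT) = 1.661936
x(T) = p + (x₀−p)·cosh(ωT) + (ẋ₀/ω)·sinh(ωT) ⇒ p·(1 − cosh) = x(T) − x₀·cosh − (ẋ₀/ω)·sinh
numerator   = 1.1654 − (0.4024)·1.939596 − (1.7943/4.0168)·1.661936 = -0.357478
denominator = 1 − 1.939596 = -0.939596
p = -0.357478 / -0.939596 = 0.3805

p = 0.3805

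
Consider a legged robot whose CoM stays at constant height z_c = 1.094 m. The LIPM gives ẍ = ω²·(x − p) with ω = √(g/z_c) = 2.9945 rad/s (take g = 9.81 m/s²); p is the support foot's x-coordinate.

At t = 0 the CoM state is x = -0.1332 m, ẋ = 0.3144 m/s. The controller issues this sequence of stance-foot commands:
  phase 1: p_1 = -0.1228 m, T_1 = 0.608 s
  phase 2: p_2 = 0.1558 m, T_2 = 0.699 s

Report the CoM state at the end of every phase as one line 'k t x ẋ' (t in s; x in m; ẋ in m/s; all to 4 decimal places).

phase 1: p=-0.1228, T=0.608, ωT=1.820656, cosh=3.168914, sinh=3.006995; start (x,ẋ)=(-0.133200, 0.314400) → end (x,ẋ)=(0.159955, 0.902660)
phase 2: p=0.1558, T=0.699, ωT=2.093155, cosh=4.116882, sinh=3.993585; start (x,ẋ)=(0.159955, 0.902660) → end (x,ẋ)=(1.376730, 3.765837)

1 0.6080 0.1600 0.9027
2 1.3070 1.3767 3.7658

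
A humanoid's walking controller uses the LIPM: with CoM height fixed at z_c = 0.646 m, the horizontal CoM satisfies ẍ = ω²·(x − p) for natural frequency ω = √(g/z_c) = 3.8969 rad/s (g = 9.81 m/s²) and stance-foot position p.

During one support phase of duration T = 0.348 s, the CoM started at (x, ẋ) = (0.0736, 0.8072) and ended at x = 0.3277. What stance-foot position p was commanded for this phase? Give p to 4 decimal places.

ωT = 3.8969·0.348 = 1.356121; cosh(ωT) = 2.069384, sinh(ωT) = 1.811726
x(T) = p + (x₀−p)·cosh(ωT) + (ẋ₀/ω)·sinh(ωT) ⇒ p·(1 − cosh) = x(T) − x₀·cosh − (ẋ₀/ω)·sinh
numerator   = 0.3277 − (0.0736)·2.069384 − (0.8072/3.8969)·1.811726 = -0.199886
denominator = 1 − 2.069384 = -1.069384
p = -0.199886 / -1.069384 = 0.1869

p = 0.1869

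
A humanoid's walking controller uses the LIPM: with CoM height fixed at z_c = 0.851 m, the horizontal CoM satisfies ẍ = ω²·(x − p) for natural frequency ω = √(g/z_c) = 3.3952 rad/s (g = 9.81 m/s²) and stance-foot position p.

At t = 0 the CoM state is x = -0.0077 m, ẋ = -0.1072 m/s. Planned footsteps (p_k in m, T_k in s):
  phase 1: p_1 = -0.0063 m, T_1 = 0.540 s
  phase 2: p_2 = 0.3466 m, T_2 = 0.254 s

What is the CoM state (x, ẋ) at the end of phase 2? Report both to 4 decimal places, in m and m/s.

phase 1: p=-0.0063, T=0.540, ωT=1.833408, cosh=3.207518, sinh=3.047650; start (x,ẋ)=(-0.007700, -0.107200) → end (x,ẋ)=(-0.107017, -0.358332)
phase 2: p=0.3466, T=0.254, ωT=0.862381, cosh=1.395475, sinh=0.973319; start (x,ẋ)=(-0.107017, -0.358332) → end (x,ẋ)=(-0.389136, -1.999072)

x = -0.3891, ẋ = -1.9991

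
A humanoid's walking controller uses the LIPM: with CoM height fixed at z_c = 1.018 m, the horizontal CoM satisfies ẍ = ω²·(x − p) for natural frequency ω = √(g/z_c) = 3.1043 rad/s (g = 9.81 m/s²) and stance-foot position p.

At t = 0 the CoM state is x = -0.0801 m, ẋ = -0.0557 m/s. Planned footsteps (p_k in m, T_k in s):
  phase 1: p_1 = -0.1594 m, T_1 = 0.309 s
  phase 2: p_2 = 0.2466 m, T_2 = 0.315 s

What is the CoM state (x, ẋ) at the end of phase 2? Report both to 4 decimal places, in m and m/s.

x = -0.1496, ẋ = -0.7994

phase 1: p=-0.1594, T=0.309, ωT=0.959229, cosh=1.496436, sinh=1.113247; start (x,ẋ)=(-0.080100, -0.055700) → end (x,ẋ)=(-0.060707, 0.190698)
phase 2: p=0.2466, T=0.315, ωT=0.977854, cosh=1.517431, sinh=1.141314; start (x,ẋ)=(-0.060707, 0.190698) → end (x,ẋ)=(-0.149607, -0.799414)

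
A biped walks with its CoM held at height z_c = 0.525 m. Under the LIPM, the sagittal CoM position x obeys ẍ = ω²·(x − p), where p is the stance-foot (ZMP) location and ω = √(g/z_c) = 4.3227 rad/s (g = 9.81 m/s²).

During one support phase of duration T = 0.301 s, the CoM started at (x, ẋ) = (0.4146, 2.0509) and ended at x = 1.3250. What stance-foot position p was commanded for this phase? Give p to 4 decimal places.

p = 0.3082

ωT = 4.3227·0.301 = 1.301133; cosh(ωT) = 1.972839, sinh(ωT) = 1.700616
x(T) = p + (x₀−p)·cosh(ωT) + (ẋ₀/ω)·sinh(ωT) ⇒ p·(1 − cosh) = x(T) − x₀·cosh − (ẋ₀/ω)·sinh
numerator   = 1.3250 − (0.4146)·1.972839 − (2.0509/4.3227)·1.700616 = -0.299794
denominator = 1 − 1.972839 = -0.972839
p = -0.299794 / -0.972839 = 0.3082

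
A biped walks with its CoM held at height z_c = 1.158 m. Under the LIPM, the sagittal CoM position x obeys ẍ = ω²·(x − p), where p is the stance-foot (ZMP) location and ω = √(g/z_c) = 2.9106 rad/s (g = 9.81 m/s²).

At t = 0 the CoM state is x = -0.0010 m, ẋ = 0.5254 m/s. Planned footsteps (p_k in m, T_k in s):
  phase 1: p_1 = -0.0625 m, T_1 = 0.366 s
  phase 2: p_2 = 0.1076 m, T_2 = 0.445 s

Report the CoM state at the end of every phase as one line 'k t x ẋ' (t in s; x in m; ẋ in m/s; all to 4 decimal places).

phase 1: p=-0.0625, T=0.366, ωT=1.065280, cosh=1.623141, sinh=1.278509; start (x,ẋ)=(-0.001000, 0.525400) → end (x,ẋ)=(0.268110, 1.081654)
phase 2: p=0.1076, T=0.445, ωT=1.295217, cosh=1.962813, sinh=1.688975; start (x,ẋ)=(0.268110, 1.081654) → end (x,ẋ)=(1.050318, 2.912142)

1 0.3660 0.2681 1.0817
2 0.8110 1.0503 2.9121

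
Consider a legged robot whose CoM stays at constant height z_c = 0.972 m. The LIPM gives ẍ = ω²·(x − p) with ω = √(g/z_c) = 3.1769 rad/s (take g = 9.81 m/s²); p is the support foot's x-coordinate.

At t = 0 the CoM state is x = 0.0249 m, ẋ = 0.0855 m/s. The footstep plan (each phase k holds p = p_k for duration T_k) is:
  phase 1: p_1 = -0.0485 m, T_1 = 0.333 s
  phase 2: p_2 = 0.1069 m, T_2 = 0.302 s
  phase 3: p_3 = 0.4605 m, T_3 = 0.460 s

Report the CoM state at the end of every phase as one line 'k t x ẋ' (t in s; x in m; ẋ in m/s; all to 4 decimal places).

phase 1: p=-0.0485, T=0.333, ωT=1.057908, cosh=1.613760, sinh=1.266578; start (x,ẋ)=(0.024900, 0.085500) → end (x,ẋ)=(0.104037, 0.433323)
phase 2: p=0.1069, T=0.302, ωT=0.959424, cosh=1.496653, sinh=1.113539; start (x,ẋ)=(0.104037, 0.433323) → end (x,ẋ)=(0.254500, 0.638407)
phase 3: p=0.4605, T=0.460, ωT=1.461374, cosh=2.271899, sinh=2.039981; start (x,ẋ)=(0.254500, 0.638407) → end (x,ẋ)=(0.402430, 0.115350)

1 0.3330 0.1040 0.4333
2 0.6350 0.2545 0.6384
3 1.0950 0.4024 0.1154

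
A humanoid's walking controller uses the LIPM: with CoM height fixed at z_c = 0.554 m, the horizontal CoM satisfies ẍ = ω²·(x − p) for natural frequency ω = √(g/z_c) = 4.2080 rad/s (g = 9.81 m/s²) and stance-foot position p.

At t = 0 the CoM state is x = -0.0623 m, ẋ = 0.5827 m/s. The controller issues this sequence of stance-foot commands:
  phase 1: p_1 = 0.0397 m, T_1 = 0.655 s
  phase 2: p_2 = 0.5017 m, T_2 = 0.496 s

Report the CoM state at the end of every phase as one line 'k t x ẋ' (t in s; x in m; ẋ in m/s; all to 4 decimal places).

phase 1: p=0.0397, T=0.655, ωT=2.756240, cosh=7.902039, sinh=7.838508; start (x,ẋ)=(-0.062300, 0.582700) → end (x,ẋ)=(0.319124, 1.240105)
phase 2: p=0.5017, T=0.496, ωT=2.087168, cosh=4.093044, sinh=3.969007; start (x,ẋ)=(0.319124, 1.240105) → end (x,ẋ)=(0.924082, 2.026501)

1 0.6550 0.3191 1.2401
2 1.1510 0.9241 2.0265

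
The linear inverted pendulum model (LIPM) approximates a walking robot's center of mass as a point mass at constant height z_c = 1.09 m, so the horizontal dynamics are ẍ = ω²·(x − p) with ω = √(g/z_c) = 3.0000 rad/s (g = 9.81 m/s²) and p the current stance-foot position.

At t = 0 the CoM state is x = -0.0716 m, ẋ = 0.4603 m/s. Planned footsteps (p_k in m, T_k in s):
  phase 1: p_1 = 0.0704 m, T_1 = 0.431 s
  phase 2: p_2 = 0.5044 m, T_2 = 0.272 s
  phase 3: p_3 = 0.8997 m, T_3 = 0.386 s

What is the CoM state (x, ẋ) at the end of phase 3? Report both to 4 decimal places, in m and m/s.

phase 1: p=0.0704, T=0.431, ωT=1.293000, cosh=1.959074, sinh=1.684628; start (x,ẋ)=(-0.071600, 0.460300) → end (x,ẋ)=(0.050690, 0.184110)
phase 2: p=0.5044, T=0.272, ωT=0.816000, cosh=1.351816, sinh=0.909620; start (x,ẋ)=(0.050690, 0.184110) → end (x,ẋ)=(-0.053110, -0.989228)
phase 3: p=0.8997, T=0.386, ωT=1.158000, cosh=1.748837, sinh=1.434723; start (x,ẋ)=(-0.053110, -0.989228) → end (x,ẋ)=(-1.239698, -5.831053)

x = -1.2397, ẋ = -5.8311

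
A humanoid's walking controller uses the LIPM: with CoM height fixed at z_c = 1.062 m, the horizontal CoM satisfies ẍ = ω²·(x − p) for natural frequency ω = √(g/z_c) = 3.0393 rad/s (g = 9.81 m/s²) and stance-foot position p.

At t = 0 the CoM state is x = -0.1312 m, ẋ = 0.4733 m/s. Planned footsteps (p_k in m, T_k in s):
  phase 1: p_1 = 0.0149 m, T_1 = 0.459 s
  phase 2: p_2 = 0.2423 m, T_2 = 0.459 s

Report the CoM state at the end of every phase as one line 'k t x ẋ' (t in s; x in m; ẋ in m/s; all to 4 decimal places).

phase 1: p=0.0149, T=0.459, ωT=1.395039, cosh=2.141477, sinh=1.893654; start (x,ẋ)=(-0.131200, 0.473300) → end (x,ẋ)=(-0.003077, 0.172700)
phase 2: p=0.2423, T=0.459, ωT=1.395039, cosh=2.141477, sinh=1.893654; start (x,ẋ)=(-0.003077, 0.172700) → end (x,ẋ)=(-0.175569, -1.042408)

1 0.4590 -0.0031 0.1727
2 0.9180 -0.1756 -1.0424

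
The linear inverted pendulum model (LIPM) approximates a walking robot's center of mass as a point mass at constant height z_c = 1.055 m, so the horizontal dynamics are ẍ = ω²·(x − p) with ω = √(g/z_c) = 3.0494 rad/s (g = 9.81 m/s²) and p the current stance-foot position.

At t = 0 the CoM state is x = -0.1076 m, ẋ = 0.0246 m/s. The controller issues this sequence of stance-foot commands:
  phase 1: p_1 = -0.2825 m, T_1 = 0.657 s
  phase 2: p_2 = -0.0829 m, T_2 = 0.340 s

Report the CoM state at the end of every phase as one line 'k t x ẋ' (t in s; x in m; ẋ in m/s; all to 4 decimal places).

phase 1: p=-0.2825, T=0.657, ωT=2.003456, cosh=3.774752, sinh=3.639883; start (x,ẋ)=(-0.107600, 0.024600) → end (x,ẋ)=(0.407068, 2.034155)
phase 2: p=-0.0829, T=0.340, ωT=1.036796, cosh=1.587378, sinh=1.232789; start (x,ẋ)=(0.407068, 2.034155) → end (x,ẋ)=(1.517217, 5.070891)

1 0.6570 0.4071 2.0342
2 0.9970 1.5172 5.0709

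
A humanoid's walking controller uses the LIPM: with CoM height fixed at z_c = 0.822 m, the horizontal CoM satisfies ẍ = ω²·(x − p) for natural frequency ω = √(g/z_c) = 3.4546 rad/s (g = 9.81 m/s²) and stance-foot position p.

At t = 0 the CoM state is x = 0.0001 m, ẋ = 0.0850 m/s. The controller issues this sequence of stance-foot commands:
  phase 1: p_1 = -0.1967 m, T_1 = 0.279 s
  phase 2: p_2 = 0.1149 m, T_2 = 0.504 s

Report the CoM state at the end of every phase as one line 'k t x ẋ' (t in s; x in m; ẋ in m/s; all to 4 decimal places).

phase 1: p=-0.1967, T=0.279, ωT=0.963833, cosh=1.501578, sinh=1.120150; start (x,ẋ)=(0.000100, 0.085000) → end (x,ẋ)=(0.126372, 0.889185)
phase 2: p=0.1149, T=0.504, ωT=1.741118, cosh=2.939522, sinh=2.764197; start (x,ẋ)=(0.126372, 0.889185) → end (x,ẋ)=(0.860102, 2.723323)

1 0.2790 0.1264 0.8892
2 0.7830 0.8601 2.7233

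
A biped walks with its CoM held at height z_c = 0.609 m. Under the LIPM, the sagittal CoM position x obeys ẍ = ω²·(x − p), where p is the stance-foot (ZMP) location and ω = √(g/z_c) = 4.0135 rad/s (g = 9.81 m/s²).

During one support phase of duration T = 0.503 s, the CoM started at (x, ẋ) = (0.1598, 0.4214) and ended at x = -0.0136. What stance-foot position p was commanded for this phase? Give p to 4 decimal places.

p = 0.3582

ωT = 4.0135·0.503 = 2.018790; cosh(ωT) = 3.831014, sinh(ωT) = 3.698198
x(T) = p + (x₀−p)·cosh(ωT) + (ẋ₀/ω)·sinh(ωT) ⇒ p·(1 − cosh) = x(T) − x₀·cosh − (ẋ₀/ω)·sinh
numerator   = -0.0136 − (0.1598)·3.831014 − (0.4214/4.0135)·3.698198 = -1.014091
denominator = 1 − 3.831014 = -2.831014
p = -1.014091 / -2.831014 = 0.3582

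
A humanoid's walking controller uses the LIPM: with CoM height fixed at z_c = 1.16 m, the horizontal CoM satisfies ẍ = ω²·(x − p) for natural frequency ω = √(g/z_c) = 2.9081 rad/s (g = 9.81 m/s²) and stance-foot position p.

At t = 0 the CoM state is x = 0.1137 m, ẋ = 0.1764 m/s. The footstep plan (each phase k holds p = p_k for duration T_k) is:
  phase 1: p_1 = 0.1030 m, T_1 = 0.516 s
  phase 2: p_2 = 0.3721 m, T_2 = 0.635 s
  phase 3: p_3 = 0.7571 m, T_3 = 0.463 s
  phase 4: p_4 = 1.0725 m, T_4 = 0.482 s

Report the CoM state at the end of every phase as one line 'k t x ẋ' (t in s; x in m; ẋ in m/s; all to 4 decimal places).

phase 1: p=0.1030, T=0.516, ωT=1.500580, cosh=2.353644, sinh=2.130643; start (x,ẋ)=(0.113700, 0.176400) → end (x,ẋ)=(0.257425, 0.481481)
phase 2: p=0.3721, T=0.635, ωT=1.846644, cosh=3.248137, sinh=3.090371; start (x,ẋ)=(0.257425, 0.481481) → end (x,ẋ)=(0.511279, 0.533320)
phase 3: p=0.7571, T=0.463, ωT=1.346450, cosh=2.051960, sinh=1.791797; start (x,ẋ)=(0.511279, 0.533320) → end (x,ẋ)=(0.581285, -0.186556)
phase 4: p=1.0725, T=0.482, ωT=1.401704, cosh=2.154147, sinh=1.907970; start (x,ẋ)=(0.581285, -0.186556) → end (x,ẋ)=(-0.108048, -3.127412)

1 0.5160 0.2574 0.4815
2 1.1510 0.5113 0.5333
3 1.6140 0.5813 -0.1866
4 2.0960 -0.1080 -3.1274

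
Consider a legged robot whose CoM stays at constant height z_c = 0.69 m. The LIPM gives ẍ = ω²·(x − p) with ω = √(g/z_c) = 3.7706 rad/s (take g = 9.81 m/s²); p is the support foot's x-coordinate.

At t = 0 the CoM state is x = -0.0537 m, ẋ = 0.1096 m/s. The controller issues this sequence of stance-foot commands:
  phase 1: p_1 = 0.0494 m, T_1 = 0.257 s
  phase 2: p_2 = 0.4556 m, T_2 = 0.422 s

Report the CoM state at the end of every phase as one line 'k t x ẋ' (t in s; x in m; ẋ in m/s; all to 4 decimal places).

1 0.2570 -0.0732 -0.2733
2 0.6790 -1.0670 -5.3905

phase 1: p=0.0494, T=0.257, ωT=0.969044, cosh=1.507435, sinh=1.127989; start (x,ẋ)=(-0.053700, 0.109600) → end (x,ẋ)=(-0.073229, -0.273290)
phase 2: p=0.4556, T=0.422, ωT=1.591193, cosh=2.556643, sinh=2.352961; start (x,ẋ)=(-0.073229, -0.273290) → end (x,ẋ)=(-1.066968, -5.390516)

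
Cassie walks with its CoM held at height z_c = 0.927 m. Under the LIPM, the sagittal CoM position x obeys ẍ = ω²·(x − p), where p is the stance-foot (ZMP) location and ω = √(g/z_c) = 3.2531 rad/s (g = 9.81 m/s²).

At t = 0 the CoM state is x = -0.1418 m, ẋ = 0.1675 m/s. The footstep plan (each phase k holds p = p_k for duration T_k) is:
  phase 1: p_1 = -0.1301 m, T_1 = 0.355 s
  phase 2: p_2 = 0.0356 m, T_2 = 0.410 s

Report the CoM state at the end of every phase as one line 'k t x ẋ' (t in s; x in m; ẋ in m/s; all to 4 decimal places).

1 0.3550 -0.0769 0.2378
2 0.7650 -0.0637 -0.1638

phase 1: p=-0.1301, T=0.355, ωT=1.154851, cosh=1.744327, sinh=1.429222; start (x,ẋ)=(-0.141800, 0.167500) → end (x,ẋ)=(-0.076919, 0.237777)
phase 2: p=0.0356, T=0.410, ωT=1.333771, cosh=2.029405, sinh=1.765923; start (x,ẋ)=(-0.076919, 0.237777) → end (x,ẋ)=(-0.063671, -0.163845)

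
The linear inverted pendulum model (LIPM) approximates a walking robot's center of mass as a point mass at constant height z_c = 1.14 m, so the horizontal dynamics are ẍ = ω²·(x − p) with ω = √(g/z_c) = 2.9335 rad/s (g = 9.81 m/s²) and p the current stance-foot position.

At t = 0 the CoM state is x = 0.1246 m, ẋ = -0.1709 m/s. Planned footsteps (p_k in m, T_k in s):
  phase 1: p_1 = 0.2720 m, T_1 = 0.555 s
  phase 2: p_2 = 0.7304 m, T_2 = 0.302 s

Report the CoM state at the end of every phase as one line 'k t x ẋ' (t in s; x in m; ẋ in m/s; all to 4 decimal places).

phase 1: p=0.2720, T=0.555, ωT=1.628093, cosh=2.645226, sinh=2.448922; start (x,ẋ)=(0.124600, -0.170900) → end (x,ẋ)=(-0.260576, -1.510978)
phase 2: p=0.7304, T=0.302, ωT=0.885917, cosh=1.418772, sinh=1.006436; start (x,ẋ)=(-0.260576, -1.510978) → end (x,ẋ)=(-1.193960, -5.069469)

1 0.5550 -0.2606 -1.5110
2 0.8570 -1.1940 -5.0695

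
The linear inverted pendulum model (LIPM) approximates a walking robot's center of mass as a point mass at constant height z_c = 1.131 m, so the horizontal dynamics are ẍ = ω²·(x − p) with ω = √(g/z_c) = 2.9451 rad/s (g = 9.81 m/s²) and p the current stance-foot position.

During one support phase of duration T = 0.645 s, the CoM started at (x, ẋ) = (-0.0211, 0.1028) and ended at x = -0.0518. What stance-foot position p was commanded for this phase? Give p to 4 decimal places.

ωT = 2.9451·0.645 = 1.899590; cosh(ωT) = 3.416390, sinh(ωT) = 3.266760
x(T) = p + (x₀−p)·cosh(ωT) + (ẋ₀/ω)·sinh(ωT) ⇒ p·(1 − cosh) = x(T) − x₀·cosh − (ẋ₀/ω)·sinh
numerator   = -0.0518 − (-0.0211)·3.416390 − (0.1028/2.9451)·3.266760 = -0.093742
denominator = 1 − 3.416390 = -2.416390
p = -0.093742 / -2.416390 = 0.0388

p = 0.0388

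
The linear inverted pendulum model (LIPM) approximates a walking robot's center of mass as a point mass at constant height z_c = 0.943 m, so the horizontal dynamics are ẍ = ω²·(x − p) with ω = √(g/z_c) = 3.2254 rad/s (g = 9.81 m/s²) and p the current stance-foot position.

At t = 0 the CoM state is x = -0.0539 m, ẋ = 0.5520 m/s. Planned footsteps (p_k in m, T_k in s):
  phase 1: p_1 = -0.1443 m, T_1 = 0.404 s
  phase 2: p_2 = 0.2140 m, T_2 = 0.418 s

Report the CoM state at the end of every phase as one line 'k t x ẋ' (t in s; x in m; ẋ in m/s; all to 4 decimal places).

1 0.4040 0.3260 1.5878
2 0.8220 1.3281 3.9119

phase 1: p=-0.1443, T=0.404, ωT=1.303062, cosh=1.976123, sinh=1.704425; start (x,ẋ)=(-0.053900, 0.552000) → end (x,ẋ)=(0.326039, 1.587790)
phase 2: p=0.2140, T=0.418, ωT=1.348217, cosh=2.055129, sinh=1.795426; start (x,ẋ)=(0.326039, 1.587790) → end (x,ẋ)=(1.328102, 3.911929)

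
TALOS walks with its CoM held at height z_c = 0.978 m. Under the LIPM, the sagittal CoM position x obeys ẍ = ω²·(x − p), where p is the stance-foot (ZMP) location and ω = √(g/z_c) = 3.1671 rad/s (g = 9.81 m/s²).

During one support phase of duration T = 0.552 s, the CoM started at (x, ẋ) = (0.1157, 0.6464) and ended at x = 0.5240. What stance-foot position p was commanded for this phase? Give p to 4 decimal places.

p = 0.1974

ωT = 3.1671·0.552 = 1.748239; cosh(ωT) = 2.959280, sinh(ωT) = 2.785199
x(T) = p + (x₀−p)·cosh(ωT) + (ẋ₀/ω)·sinh(ωT) ⇒ p·(1 − cosh) = x(T) − x₀·cosh − (ẋ₀/ω)·sinh
numerator   = 0.5240 − (0.1157)·2.959280 − (0.6464/3.1671)·2.785199 = -0.386843
denominator = 1 − 2.959280 = -1.959280
p = -0.386843 / -1.959280 = 0.1974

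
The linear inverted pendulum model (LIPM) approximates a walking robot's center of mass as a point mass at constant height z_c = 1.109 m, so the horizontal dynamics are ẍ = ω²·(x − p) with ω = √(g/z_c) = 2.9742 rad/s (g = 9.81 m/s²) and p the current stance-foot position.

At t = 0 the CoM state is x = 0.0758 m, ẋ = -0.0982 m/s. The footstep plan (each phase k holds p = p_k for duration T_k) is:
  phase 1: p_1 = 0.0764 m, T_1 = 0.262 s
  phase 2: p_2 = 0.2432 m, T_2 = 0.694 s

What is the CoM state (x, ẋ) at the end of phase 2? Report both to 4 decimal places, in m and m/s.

x = -0.7121, ẋ = -2.7840

phase 1: p=0.0764, T=0.262, ωT=0.779240, cosh=1.319285, sinh=0.860531; start (x,ẋ)=(0.075800, -0.098200) → end (x,ẋ)=(0.047196, -0.131089)
phase 2: p=0.2432, T=0.694, ωT=2.064095, cosh=4.002548, sinh=3.875615; start (x,ẋ)=(0.047196, -0.131089) → end (x,ẋ)=(-0.712135, -2.784001)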